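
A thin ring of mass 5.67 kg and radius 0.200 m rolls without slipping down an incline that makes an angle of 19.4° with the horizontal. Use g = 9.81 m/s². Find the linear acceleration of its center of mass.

Translation along the incline: Mg sinθ − f = Ma.
Rotation about the center: fR = Iα with I = MR². No-slip gives a = αR, so f = (I/R²)a = M a.
Substituting: Mg sinθ = (1 + 1.000)Ma, so a = g sinθ/(1 + 1.000) = (9.81) sin 19.4° / 2.000 = 1.629 m/s².

a ≈ 1.63 m/s²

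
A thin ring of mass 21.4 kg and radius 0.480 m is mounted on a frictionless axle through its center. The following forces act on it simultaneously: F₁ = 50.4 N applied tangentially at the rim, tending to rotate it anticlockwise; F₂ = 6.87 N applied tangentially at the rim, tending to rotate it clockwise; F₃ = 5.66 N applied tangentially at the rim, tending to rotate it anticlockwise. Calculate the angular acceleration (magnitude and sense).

I = MR² = (21.4)(0.480)² = 4.931 kg·m².
Taking anticlockwise as positive: τ₁ = +(50.4)(0.480) = +24.19 N·m; τ₂ = −(6.87)(0.480) = −3.298 N·m; τ₃ = +(5.66)(0.480) = +2.717 N·m.
Net torque τ = 23.61 N·m.
α = τ/I = 23.61/4.931 = 4.789 rad/s².

α ≈ 4.79 rad/s², anticlockwise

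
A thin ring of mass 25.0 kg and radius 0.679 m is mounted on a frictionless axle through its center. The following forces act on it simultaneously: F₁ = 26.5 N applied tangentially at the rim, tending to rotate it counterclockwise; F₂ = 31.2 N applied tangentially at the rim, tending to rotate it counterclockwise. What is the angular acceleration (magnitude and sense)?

I = MR² = (25.0)(0.679)² = 11.53 kg·m².
Taking counterclockwise as positive: τ₁ = +(26.5)(0.679) = +17.99 N·m; τ₂ = +(31.2)(0.679) = +21.18 N·m.
Net torque τ = 39.18 N·m.
α = τ/I = 39.18/11.53 = 3.399 rad/s².

α ≈ 3.40 rad/s², counterclockwise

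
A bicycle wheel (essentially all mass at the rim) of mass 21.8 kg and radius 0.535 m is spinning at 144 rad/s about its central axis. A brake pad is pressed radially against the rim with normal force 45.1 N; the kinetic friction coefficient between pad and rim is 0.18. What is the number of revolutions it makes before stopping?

≈ 2370 revolutions

I = MR² = (21.8)(0.535)² = 6.240 kg·m².
Friction force f = μN = (0.18)(45.1) = 8.118 N at the rim; torque magnitude τ = fR = 4.343 N·m, opposing ω.
|α| = τ/I = 4.343/6.240 = 0.6960 rad/s² (deceleration).
ω² = ω₀² − 2|α|θ with ω = 0 ⇒ θ = ω₀²/(2|α|) = 14900 rad = 2371 rev.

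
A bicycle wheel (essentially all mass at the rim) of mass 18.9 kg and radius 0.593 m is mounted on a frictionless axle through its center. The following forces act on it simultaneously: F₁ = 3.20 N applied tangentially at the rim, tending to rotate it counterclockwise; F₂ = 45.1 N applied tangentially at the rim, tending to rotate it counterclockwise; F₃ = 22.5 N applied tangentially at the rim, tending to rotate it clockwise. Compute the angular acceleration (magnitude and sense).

I = MR² = (18.9)(0.593)² = 6.646 kg·m².
Taking counterclockwise as positive: τ₁ = +(3.20)(0.593) = +1.898 N·m; τ₂ = +(45.1)(0.593) = +26.74 N·m; τ₃ = −(22.5)(0.593) = −13.34 N·m.
Net torque τ = 15.30 N·m.
α = τ/I = 15.30/6.646 = 2.302 rad/s².

α ≈ 2.30 rad/s², counterclockwise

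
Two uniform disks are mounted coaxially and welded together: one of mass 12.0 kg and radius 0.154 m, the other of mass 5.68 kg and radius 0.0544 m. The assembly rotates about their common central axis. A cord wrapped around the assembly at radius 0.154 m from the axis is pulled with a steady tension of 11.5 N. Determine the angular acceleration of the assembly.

I = ½M₁R₁² + ½M₂R₂² = ½(12.0)(0.154)² + ½(5.68)(0.0544)² = 0.1507 kg·m².
τ = F r = (11.5)(0.154) = 1.771 N·m.
α = τ/I = 1.771/0.1507 = 11.75 rad/s².

α ≈ 11.8 rad/s²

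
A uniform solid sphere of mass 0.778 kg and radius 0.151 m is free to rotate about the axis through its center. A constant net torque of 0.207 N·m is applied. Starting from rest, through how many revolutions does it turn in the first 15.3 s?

≈ 543 revolutions

I = (2/5)MR² = (2/5)(0.778)(0.151)² = 0.007096 kg·m².
α = τ/I = 0.207/0.007096 = 29.17 rad/s².
θ = ½αt² = ½(29.17)(15.3)² = 3415 rad.
Revolutions = θ/(2π) = 543.4.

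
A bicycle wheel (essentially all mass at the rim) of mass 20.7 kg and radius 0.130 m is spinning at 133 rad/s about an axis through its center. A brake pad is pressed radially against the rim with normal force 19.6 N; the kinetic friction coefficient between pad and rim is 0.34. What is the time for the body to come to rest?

t ≈ 53.7 s

I = MR² = (20.7)(0.130)² = 0.3498 kg·m².
Friction force f = μN = (0.34)(19.6) = 6.664 N at the rim; torque magnitude τ = fR = 0.8663 N·m, opposing ω.
|α| = τ/I = 0.8663/0.3498 = 2.476 rad/s² (deceleration).
0 = ω₀ − |α|t ⇒ t = ω₀/|α| = 133/2.476 = 53.71 s.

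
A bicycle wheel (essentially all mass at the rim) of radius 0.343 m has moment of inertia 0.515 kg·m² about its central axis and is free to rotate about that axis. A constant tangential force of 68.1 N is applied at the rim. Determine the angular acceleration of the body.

τ = F R = (68.1)(0.343) = 23.36 N·m.
Newton's second law for rotation, τ = Iα, gives α = τ/I = 23.36/0.5150 = 45.36 rad/s².

α ≈ 45.4 rad/s²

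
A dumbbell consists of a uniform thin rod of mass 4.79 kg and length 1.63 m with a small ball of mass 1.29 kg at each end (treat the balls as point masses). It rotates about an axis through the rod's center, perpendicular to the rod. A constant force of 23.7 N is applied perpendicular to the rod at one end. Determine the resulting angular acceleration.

I_rod = (1/12)ML² = (1/12)(4.79)(1.63)² = 1.061 kg·m².
I_balls = 2·m·(L/2)² = 2(1.29)(0.8150)² = 1.714 kg·m².
Total I = 2.774 kg·m².
τ = F·(L/2) = (23.7)(0.815) = 19.32 N·m.
α = τ/I = 19.32/2.774 = 6.962 rad/s².

α ≈ 6.96 rad/s²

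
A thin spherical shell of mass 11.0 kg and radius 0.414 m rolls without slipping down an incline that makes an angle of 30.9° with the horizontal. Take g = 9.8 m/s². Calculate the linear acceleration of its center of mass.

a ≈ 3.02 m/s²

Translation along the incline: Mg sinθ − f = Ma.
Rotation about the center: fR = Iα with I = (2/3)MR². No-slip gives a = αR, so f = (I/R²)a = (2/3)M a.
Substituting: Mg sinθ = (1 + 0.6667)Ma, so a = g sinθ/(1 + 0.6667) = (9.8) sin 30.9° / 1.667 = 3.020 m/s².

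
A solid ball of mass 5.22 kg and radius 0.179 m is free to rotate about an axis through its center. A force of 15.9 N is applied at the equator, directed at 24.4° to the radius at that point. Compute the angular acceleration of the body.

I = (2/5)MR² = (2/5)(5.22)(0.179)² = 0.06690 kg·m².
Only the tangential component produces torque: τ = F R sinθ = (15.9)(0.179) sin 24.4° = 1.176 N·m.
Newton's second law for rotation, τ = Iα, gives α = τ/I = 1.176/0.06690 = 17.57 rad/s².

α ≈ 17.6 rad/s²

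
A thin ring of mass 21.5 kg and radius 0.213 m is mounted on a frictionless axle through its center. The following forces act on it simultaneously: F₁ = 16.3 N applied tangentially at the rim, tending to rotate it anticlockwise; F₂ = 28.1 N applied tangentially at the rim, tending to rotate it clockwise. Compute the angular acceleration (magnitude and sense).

α ≈ 2.58 rad/s², clockwise

I = MR² = (21.5)(0.213)² = 0.9754 kg·m².
Taking anticlockwise as positive: τ₁ = +(16.3)(0.213) = +3.472 N·m; τ₂ = −(28.1)(0.213) = −5.985 N·m.
Net torque τ = -2.513 N·m.
α = τ/I = -2.513/0.9754 = -2.577 rad/s².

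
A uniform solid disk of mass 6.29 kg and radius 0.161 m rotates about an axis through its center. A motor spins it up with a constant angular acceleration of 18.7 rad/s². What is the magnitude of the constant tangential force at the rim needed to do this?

F ≈ 9.47 N

I = ½MR² = (1/2)(6.29)(0.161)² = 0.08152 kg·m².
The required torque is τ = Iα = (0.08152)(18.70) = 1.524 N·m.
A tangential force at the rim gives τ = FR, so F = τ/R = 1.524/0.161 = 9.469 N.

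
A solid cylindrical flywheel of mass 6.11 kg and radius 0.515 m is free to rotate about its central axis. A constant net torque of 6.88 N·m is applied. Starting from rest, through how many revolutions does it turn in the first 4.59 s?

I = ½MR² = (1/2)(6.11)(0.515)² = 0.8103 kg·m².
α = τ/I = 6.88/0.8103 = 8.491 rad/s².
θ = ½αt² = ½(8.491)(4.59)² = 89.45 rad.
Revolutions = θ/(2π) = 14.24.

≈ 14.2 revolutions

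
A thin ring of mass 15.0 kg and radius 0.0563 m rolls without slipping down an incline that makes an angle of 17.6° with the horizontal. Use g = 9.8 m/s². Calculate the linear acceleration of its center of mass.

Translation along the incline: Mg sinθ − f = Ma.
Rotation about the center: fR = Iα with I = MR². No-slip gives a = αR, so f = (I/R²)a = M a.
Substituting: Mg sinθ = (1 + 1.000)Ma, so a = g sinθ/(1 + 1.000) = (9.8) sin 17.6° / 2.000 = 1.482 m/s².

a ≈ 1.48 m/s²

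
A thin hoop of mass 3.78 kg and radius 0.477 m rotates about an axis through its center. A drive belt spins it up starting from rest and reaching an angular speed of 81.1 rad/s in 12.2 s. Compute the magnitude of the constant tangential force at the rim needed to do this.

F ≈ 12.0 N

I = MR² = (3.78)(0.477)² = 0.8601 kg·m².
α = Δω/Δt = (81.1 − 0)/12.2 = 6.648 rad/s².
The required torque is τ = Iα = (0.8601)(6.648) = 5.717 N·m.
A tangential force at the rim gives τ = FR, so F = τ/R = 5.717/0.477 = 11.99 N.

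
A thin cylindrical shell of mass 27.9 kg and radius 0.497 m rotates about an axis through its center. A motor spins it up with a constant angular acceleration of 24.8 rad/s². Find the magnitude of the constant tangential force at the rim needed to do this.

I = MR² = (27.9)(0.497)² = 6.892 kg·m².
The required torque is τ = Iα = (6.892)(24.80) = 170.9 N·m.
A tangential force at the rim gives τ = FR, so F = τ/R = 170.9/0.497 = 343.9 N.

F ≈ 344 N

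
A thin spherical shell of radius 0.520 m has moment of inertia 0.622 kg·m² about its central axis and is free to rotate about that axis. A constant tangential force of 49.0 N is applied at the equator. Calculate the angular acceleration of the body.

α ≈ 41.0 rad/s²

τ = F R = (49.0)(0.520) = 25.48 N·m.
Newton's second law for rotation, τ = Iα, gives α = τ/I = 25.48/0.6220 = 40.96 rad/s².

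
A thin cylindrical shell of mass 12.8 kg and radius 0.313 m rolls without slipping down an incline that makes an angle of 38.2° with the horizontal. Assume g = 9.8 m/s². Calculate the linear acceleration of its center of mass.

a ≈ 3.03 m/s²

Translation along the incline: Mg sinθ − f = Ma.
Rotation about the center: fR = Iα with I = MR². No-slip gives a = αR, so f = (I/R²)a = M a.
Substituting: Mg sinθ = (1 + 1.000)Ma, so a = g sinθ/(1 + 1.000) = (9.8) sin 38.2° / 2.000 = 3.030 m/s².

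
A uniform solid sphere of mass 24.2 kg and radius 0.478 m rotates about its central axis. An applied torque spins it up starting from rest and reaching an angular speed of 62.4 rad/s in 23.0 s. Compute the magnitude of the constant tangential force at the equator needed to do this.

F ≈ 12.6 N

I = (2/5)MR² = (2/5)(24.2)(0.478)² = 2.212 kg·m².
α = Δω/Δt = (62.4 − 0)/23.0 = 2.713 rad/s².
The required torque is τ = Iα = (2.212)(2.713) = 6.001 N·m.
A tangential force at the equator gives τ = FR, so F = τ/R = 6.001/0.478 = 12.55 N.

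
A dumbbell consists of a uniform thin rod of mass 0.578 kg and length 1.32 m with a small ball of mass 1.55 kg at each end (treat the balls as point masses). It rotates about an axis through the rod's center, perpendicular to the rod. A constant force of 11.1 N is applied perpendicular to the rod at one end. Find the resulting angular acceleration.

I_rod = (1/12)ML² = (1/12)(0.578)(1.32)² = 0.08393 kg·m².
I_balls = 2·m·(L/2)² = 2(1.55)(0.6600)² = 1.350 kg·m².
Total I = 1.434 kg·m².
τ = F·(L/2) = (11.1)(0.660) = 7.326 N·m.
α = τ/I = 7.326/1.434 = 5.108 rad/s².

α ≈ 5.11 rad/s²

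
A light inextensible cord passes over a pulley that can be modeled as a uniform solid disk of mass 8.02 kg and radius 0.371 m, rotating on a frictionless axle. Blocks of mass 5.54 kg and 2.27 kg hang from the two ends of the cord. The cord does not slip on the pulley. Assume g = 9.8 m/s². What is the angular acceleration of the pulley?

α ≈ 7.31 rad/s²

I = ½MR² = (1/2)(8.02)(0.371)² = 0.5519 kg·m².
Heavier block: m₁g − T₁ = m₁a. Lighter block: T₂ − m₂g = m₂a.
Pulley: (T₁ − T₂)R = Iα = I(a/R), so T₁ − T₂ = (I/R²)a = (1/2)M_p a = 4.010·a.
Adding the three: (m₁ − m₂)g = (m₁ + m₂ + 4.010)a, so a = (5.54 − 2.27)(9.8)/(5.54 + 2.27 + 4.010) = 2.711 m/s².
α = a/R = 2.711/0.371 = 7.308 rad/s².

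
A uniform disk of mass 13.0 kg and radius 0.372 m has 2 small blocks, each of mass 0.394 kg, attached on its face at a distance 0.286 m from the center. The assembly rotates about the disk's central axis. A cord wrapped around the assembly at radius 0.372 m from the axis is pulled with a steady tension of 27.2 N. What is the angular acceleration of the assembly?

α ≈ 10.5 rad/s²

I_disk = ½MR² = ½(13.0)(0.372)² = 0.8995 kg·m².
I_blocks = 2·m·r² = 2(0.394)(0.286)² = 0.06446 kg·m².
Total I = 0.9640 kg·m².
τ = F r = (27.2)(0.372) = 10.12 N·m.
α = τ/I = 10.12/0.9640 = 10.50 rad/s².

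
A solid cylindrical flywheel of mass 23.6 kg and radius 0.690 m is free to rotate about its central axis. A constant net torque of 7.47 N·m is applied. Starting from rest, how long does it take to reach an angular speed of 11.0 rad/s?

t ≈ 8.27 s

I = ½MR² = (1/2)(23.6)(0.690)² = 5.618 kg·m².
α = τ/I = 7.47/5.618 = 1.330 rad/s².
ω = αt ⇒ t = ω/α = 11.0/1.330 = 8.273 s.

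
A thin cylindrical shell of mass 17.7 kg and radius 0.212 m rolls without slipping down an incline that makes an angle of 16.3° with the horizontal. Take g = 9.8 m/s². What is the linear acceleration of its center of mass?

a ≈ 1.38 m/s²

Translation along the incline: Mg sinθ − f = Ma.
Rotation about the center: fR = Iα with I = MR². No-slip gives a = αR, so f = (I/R²)a = M a.
Substituting: Mg sinθ = (1 + 1.000)Ma, so a = g sinθ/(1 + 1.000) = (9.8) sin 16.3° / 2.000 = 1.375 m/s².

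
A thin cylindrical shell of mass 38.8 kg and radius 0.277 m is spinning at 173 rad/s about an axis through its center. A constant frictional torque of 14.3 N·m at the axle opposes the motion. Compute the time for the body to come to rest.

I = MR² = (38.8)(0.277)² = 2.977 kg·m².
The net torque has magnitude 14.3 N·m, opposing ω.
|α| = τ/I = 14.30/2.977 = 4.803 rad/s² (deceleration).
0 = ω₀ − |α|t ⇒ t = ω₀/|α| = 173/4.803 = 36.02 s.

t ≈ 36.0 s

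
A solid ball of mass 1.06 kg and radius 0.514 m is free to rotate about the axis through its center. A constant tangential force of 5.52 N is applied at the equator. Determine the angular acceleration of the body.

α ≈ 25.3 rad/s²

I = (2/5)MR² = (2/5)(1.06)(0.514)² = 0.1120 kg·m².
τ = F R = (5.52)(0.514) = 2.837 N·m.
From τ = Iα: α = 2.837/0.1120 = 25.33 rad/s².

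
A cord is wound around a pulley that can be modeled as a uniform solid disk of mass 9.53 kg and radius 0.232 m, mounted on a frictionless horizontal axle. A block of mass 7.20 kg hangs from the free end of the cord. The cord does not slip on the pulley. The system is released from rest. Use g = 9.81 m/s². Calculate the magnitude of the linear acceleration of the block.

a ≈ 5.90 m/s²

I = ½MR² = (1/2)(9.53)(0.232)² = 0.2565 kg·m².
Block: mg − T = ma. Pulley: TR = Iα. No-slip: a = αR, so T = (I/R²)a = 4.765·a.
Then mg = (m + 4.765)a, so a = (7.20)(9.81)/(7.20 + 4.765) = 5.903 m/s².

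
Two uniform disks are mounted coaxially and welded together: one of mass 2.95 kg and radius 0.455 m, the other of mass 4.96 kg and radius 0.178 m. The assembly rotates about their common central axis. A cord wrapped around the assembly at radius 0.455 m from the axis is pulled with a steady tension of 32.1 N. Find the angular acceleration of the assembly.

α ≈ 38.0 rad/s²

I = ½M₁R₁² + ½M₂R₂² = ½(2.95)(0.455)² + ½(4.96)(0.178)² = 0.3839 kg·m².
τ = F r = (32.1)(0.455) = 14.61 N·m.
α = τ/I = 14.61/0.3839 = 38.04 rad/s².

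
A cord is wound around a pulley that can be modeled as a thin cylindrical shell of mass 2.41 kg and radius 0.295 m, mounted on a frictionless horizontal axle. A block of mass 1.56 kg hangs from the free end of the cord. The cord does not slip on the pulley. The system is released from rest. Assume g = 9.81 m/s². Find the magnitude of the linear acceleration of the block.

a ≈ 3.85 m/s²

I = MR² = (2.41)(0.295)² = 0.2097 kg·m².
Block: mg − T = ma. Pulley: TR = Iα. No-slip: a = αR, so T = (I/R²)a = 2.410·a.
Then mg = (m + 2.410)a, so a = (1.56)(9.81)/(1.56 + 2.410) = 3.855 m/s².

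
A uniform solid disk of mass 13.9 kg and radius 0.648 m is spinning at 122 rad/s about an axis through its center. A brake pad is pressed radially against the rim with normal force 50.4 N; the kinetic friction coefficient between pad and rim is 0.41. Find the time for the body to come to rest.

t ≈ 26.6 s

I = ½MR² = (1/2)(13.9)(0.648)² = 2.918 kg·m².
Friction force f = μN = (0.41)(50.4) = 20.66 N at the rim; torque magnitude τ = fR = 13.39 N·m, opposing ω.
|α| = τ/I = 13.39/2.918 = 4.588 rad/s² (deceleration).
0 = ω₀ − |α|t ⇒ t = ω₀/|α| = 122/4.588 = 26.59 s.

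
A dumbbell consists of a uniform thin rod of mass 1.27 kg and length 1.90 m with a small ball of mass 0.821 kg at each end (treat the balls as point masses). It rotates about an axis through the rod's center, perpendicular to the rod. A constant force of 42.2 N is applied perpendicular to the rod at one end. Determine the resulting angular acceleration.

α ≈ 21.5 rad/s²

I_rod = (1/12)ML² = (1/12)(1.27)(1.90)² = 0.3821 kg·m².
I_balls = 2·m·(L/2)² = 2(0.821)(0.9500)² = 1.482 kg·m².
Total I = 1.864 kg·m².
τ = F·(L/2) = (42.2)(0.950) = 40.09 N·m.
α = τ/I = 40.09/1.864 = 21.51 rad/s².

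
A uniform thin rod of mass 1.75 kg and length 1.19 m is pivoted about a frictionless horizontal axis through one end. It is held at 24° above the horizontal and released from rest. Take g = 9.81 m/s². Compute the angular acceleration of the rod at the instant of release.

About the pivot, I = (1/3)ML² = (1/3)(1.75)(1.19)² = 0.8261 kg·m².
The weight acts at the center, a distance L/2 = 0.5950 m from the pivot; τ = Mg(L/2) cos 24° = 9.332 N·m.
α = τ/I = 9.332/0.8261 = 11.30 rad/s².

α ≈ 11.3 rad/s²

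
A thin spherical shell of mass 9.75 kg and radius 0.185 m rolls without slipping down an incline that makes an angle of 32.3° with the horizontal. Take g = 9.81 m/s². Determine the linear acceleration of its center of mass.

a ≈ 3.15 m/s²

Translation along the incline: Mg sinθ − f = Ma.
Rotation about the center: fR = Iα with I = (2/3)MR². No-slip gives a = αR, so f = (I/R²)a = (2/3)M a.
Substituting: Mg sinθ = (1 + 0.6667)Ma, so a = g sinθ/(1 + 0.6667) = (9.81) sin 32.3° / 1.667 = 3.145 m/s².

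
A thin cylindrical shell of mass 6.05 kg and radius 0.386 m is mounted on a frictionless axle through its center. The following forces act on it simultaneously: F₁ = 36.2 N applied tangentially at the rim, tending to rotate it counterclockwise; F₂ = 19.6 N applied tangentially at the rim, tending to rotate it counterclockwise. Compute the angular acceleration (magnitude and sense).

I = MR² = (6.05)(0.386)² = 0.9014 kg·m².
Taking counterclockwise as positive: τ₁ = +(36.2)(0.386) = +13.97 N·m; τ₂ = +(19.6)(0.386) = +7.566 N·m.
Net torque τ = 21.54 N·m.
α = τ/I = 21.54/0.9014 = 23.89 rad/s².

α ≈ 23.9 rad/s², counterclockwise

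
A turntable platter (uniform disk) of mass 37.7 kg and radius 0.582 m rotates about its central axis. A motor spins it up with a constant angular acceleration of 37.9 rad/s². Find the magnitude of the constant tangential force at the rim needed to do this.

I = ½MR² = (1/2)(37.7)(0.582)² = 6.385 kg·m².
The required torque is τ = Iα = (6.385)(37.90) = 242.0 N·m.
A tangential force at the rim gives τ = FR, so F = τ/R = 242.0/0.582 = 415.8 N.

F ≈ 416 N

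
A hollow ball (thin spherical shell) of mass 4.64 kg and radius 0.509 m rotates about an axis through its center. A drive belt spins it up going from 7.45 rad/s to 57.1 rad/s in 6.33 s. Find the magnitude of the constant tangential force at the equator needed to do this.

F ≈ 12.3 N

I = (2/3)MR² = (2/3)(4.64)(0.509)² = 0.8014 kg·m².
α = Δω/Δt = (57.1 − 7.45)/6.33 = 7.844 rad/s².
The required torque is τ = Iα = (0.8014)(7.844) = 6.286 N·m.
A tangential force at the equator gives τ = FR, so F = τ/R = 6.286/0.509 = 12.35 N.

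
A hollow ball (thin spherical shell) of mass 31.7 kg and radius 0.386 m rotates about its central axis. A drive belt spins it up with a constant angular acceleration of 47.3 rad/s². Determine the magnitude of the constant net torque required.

τ ≈ 149 N·m

I = (2/3)MR² = (2/3)(31.7)(0.386)² = 3.149 kg·m².
τ = Iα = (3.149)(47.30) = 148.9 N·m.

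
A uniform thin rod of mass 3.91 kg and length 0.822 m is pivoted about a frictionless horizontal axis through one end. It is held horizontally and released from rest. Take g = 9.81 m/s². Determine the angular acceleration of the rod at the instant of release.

α ≈ 17.9 rad/s²

About the pivot, I = (1/3)ML² = (1/3)(3.91)(0.822)² = 0.8806 kg·m².
The weight acts at the center, a distance L/2 = 0.4110 m from the pivot; τ = Mg(L/2) = 15.76 N·m.
α = τ/I = 15.76/0.8806 = 17.90 rad/s².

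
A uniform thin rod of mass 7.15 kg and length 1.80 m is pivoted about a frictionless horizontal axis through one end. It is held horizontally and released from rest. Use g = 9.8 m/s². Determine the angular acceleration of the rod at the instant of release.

About the pivot, I = (1/3)ML² = (1/3)(7.15)(1.80)² = 7.722 kg·m².
The weight acts at the center, a distance L/2 = 0.9000 m from the pivot; τ = Mg(L/2) = 63.06 N·m.
α = τ/I = 63.06/7.722 = 8.167 rad/s².

α ≈ 8.17 rad/s²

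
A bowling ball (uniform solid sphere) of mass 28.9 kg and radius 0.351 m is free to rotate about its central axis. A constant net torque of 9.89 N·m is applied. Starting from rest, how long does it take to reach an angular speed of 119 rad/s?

I = (2/5)MR² = (2/5)(28.9)(0.351)² = 1.424 kg·m².
α = τ/I = 9.89/1.424 = 6.944 rad/s².
ω = αt ⇒ t = ω/α = 119/6.944 = 17.14 s.

t ≈ 17.1 s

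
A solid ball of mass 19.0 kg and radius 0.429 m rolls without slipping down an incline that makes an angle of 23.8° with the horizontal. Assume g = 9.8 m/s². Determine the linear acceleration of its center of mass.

a ≈ 2.82 m/s²

Translation along the incline: Mg sinθ − f = Ma.
Rotation about the center: fR = Iα with I = (2/5)MR². No-slip gives a = αR, so f = (I/R²)a = (2/5)M a.
Substituting: Mg sinθ = (1 + 0.4000)Ma, so a = g sinθ/(1 + 0.4000) = (9.8) sin 23.8° / 1.400 = 2.825 m/s².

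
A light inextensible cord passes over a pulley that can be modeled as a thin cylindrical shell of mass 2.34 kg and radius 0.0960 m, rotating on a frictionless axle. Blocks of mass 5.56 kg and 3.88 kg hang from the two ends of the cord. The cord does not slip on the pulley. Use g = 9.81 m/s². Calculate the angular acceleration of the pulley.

I = MR² = (2.34)(0.0960)² = 0.02157 kg·m².
Heavier block: m₁g − T₁ = m₁a. Lighter block: T₂ − m₂g = m₂a.
Pulley: (T₁ − T₂)R = Iα = I(a/R), so T₁ − T₂ = (I/R²)a = 1·M_p a = 2.340·a.
Adding the three: (m₁ − m₂)g = (m₁ + m₂ + 2.340)a, so a = (5.56 − 3.88)(9.81)/(5.56 + 3.88 + 2.340) = 1.399 m/s².
α = a/R = 1.399/0.0960 = 14.57 rad/s².

α ≈ 14.6 rad/s²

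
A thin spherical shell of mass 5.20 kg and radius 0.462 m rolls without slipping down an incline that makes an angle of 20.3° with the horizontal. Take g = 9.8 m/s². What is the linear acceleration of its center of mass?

Translation along the incline: Mg sinθ − f = Ma.
Rotation about the center: fR = Iα with I = (2/3)MR². No-slip gives a = αR, so f = (I/R²)a = (2/3)M a.
Substituting: Mg sinθ = (1 + 0.6667)Ma, so a = g sinθ/(1 + 0.6667) = (9.8) sin 20.3° / 1.667 = 2.040 m/s².

a ≈ 2.04 m/s²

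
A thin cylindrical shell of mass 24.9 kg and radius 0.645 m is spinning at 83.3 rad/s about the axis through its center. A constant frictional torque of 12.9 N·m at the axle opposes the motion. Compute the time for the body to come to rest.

t ≈ 66.9 s

I = MR² = (24.9)(0.645)² = 10.36 kg·m².
The net torque has magnitude 12.9 N·m, opposing ω.
|α| = τ/I = 12.90/10.36 = 1.245 rad/s² (deceleration).
0 = ω₀ − |α|t ⇒ t = ω₀/|α| = 83.3/1.245 = 66.89 s.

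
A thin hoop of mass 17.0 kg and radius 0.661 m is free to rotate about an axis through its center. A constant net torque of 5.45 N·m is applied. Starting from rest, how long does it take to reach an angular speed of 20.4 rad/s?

I = MR² = (17.0)(0.661)² = 7.428 kg·m².
α = τ/I = 5.45/7.428 = 0.7337 rad/s².
ω = αt ⇒ t = ω/α = 20.4/0.7337 = 27.80 s.

t ≈ 27.8 s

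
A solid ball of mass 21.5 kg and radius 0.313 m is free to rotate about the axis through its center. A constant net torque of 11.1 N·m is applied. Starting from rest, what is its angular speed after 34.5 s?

I = (2/5)MR² = (2/5)(21.5)(0.313)² = 0.8425 kg·m².
α = τ/I = 11.1/0.8425 = 13.17 rad/s².
ω = ω₀ + αt = 0 + (13.17)(34.5) = 454.5 rad/s.

ω ≈ 455 rad/s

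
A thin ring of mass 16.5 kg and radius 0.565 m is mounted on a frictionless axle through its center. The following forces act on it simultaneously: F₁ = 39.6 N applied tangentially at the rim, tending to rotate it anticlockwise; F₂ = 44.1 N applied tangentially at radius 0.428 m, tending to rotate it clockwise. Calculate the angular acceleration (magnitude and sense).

I = MR² = (16.5)(0.565)² = 5.267 kg·m².
Taking anticlockwise as positive: τ₁ = +(39.6)(0.565) = +22.37 N·m; τ₂ = −(44.1)(0.428) = −18.87 N·m.
Net torque τ = 3.499 N·m.
α = τ/I = 3.499/5.267 = 0.6643 rad/s².

α ≈ 0.664 rad/s², anticlockwise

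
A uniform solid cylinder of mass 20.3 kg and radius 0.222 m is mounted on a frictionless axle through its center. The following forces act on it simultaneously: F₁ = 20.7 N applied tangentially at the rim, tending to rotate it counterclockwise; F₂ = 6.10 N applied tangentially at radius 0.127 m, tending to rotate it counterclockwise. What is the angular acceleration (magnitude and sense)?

I = ½MR² = (1/2)(20.3)(0.222)² = 0.5002 kg·m².
Taking counterclockwise as positive: τ₁ = +(20.7)(0.222) = +4.595 N·m; τ₂ = +(6.10)(0.127) = +0.7747 N·m.
Net torque τ = 5.370 N·m.
α = τ/I = 5.370/0.5002 = 10.74 rad/s².

α ≈ 10.7 rad/s², counterclockwise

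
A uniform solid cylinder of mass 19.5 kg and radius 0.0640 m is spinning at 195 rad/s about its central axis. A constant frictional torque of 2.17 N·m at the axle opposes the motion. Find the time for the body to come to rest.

t ≈ 3.59 s

I = ½MR² = (1/2)(19.5)(0.0640)² = 0.03994 kg·m².
The net torque has magnitude 2.17 N·m, opposing ω.
|α| = τ/I = 2.170/0.03994 = 54.34 rad/s² (deceleration).
0 = ω₀ − |α|t ⇒ t = ω₀/|α| = 195/54.34 = 3.589 s.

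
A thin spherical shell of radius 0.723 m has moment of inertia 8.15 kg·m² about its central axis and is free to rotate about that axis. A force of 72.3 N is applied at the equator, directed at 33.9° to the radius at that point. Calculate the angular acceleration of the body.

Only the tangential component produces torque: τ = F R sinθ = (72.3)(0.723) sin 33.9° = 29.15 N·m.
From τ = Iα: α = 29.15/8.150 = 3.577 rad/s².

α ≈ 3.58 rad/s²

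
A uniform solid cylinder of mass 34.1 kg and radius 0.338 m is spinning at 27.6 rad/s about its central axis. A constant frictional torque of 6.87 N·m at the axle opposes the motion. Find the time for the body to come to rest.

I = ½MR² = (1/2)(34.1)(0.338)² = 1.948 kg·m².
The net torque has magnitude 6.87 N·m, opposing ω.
|α| = τ/I = 6.870/1.948 = 3.527 rad/s² (deceleration).
0 = ω₀ − |α|t ⇒ t = ω₀/|α| = 27.6/3.527 = 7.825 s.

t ≈ 7.83 s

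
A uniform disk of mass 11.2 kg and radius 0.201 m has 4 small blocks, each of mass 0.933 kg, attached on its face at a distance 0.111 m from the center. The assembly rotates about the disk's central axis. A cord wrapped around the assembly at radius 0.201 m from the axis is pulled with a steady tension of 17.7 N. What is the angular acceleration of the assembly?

I_disk = ½MR² = ½(11.2)(0.201)² = 0.2262 kg·m².
I_blocks = 4·m·r² = 4(0.933)(0.111)² = 0.04598 kg·m².
Total I = 0.2722 kg·m².
τ = F r = (17.7)(0.201) = 3.558 N·m.
α = τ/I = 3.558/0.2722 = 13.07 rad/s².

α ≈ 13.1 rad/s²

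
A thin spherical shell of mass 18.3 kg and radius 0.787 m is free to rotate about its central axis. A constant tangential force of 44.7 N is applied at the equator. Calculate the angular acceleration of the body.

α ≈ 4.66 rad/s²

I = (2/3)MR² = (2/3)(18.3)(0.787)² = 7.556 kg·m².
τ = F R = (44.7)(0.787) = 35.18 N·m.
From τ = Iα: α = 35.18/7.556 = 4.656 rad/s².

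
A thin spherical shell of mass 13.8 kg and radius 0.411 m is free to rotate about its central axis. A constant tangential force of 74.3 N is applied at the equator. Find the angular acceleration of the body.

I = (2/3)MR² = (2/3)(13.8)(0.411)² = 1.554 kg·m².
τ = F R = (74.3)(0.411) = 30.54 N·m.
Newton's second law for rotation, τ = Iα, gives α = τ/I = 30.54/1.554 = 19.65 rad/s².

α ≈ 19.6 rad/s²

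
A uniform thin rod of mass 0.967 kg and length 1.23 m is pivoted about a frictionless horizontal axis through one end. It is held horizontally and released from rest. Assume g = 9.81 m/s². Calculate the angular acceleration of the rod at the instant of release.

α ≈ 12.0 rad/s²

About the pivot, I = (1/3)ML² = (1/3)(0.967)(1.23)² = 0.4877 kg·m².
The weight acts at the center, a distance L/2 = 0.6150 m from the pivot; τ = Mg(L/2) = 5.834 N·m.
α = τ/I = 5.834/0.4877 = 11.96 rad/s².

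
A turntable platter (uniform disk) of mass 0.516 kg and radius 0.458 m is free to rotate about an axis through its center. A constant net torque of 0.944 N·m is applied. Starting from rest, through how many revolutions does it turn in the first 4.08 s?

≈ 23.1 revolutions

I = ½MR² = (1/2)(0.516)(0.458)² = 0.05412 kg·m².
α = τ/I = 0.944/0.05412 = 17.44 rad/s².
θ = ½αt² = ½(17.44)(4.08)² = 145.2 rad.
Revolutions = θ/(2π) = 23.11.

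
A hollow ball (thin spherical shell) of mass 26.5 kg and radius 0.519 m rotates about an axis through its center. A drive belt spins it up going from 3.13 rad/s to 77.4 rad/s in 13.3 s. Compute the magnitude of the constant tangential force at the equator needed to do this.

F ≈ 51.2 N

I = (2/3)MR² = (2/3)(26.5)(0.519)² = 4.759 kg·m².
α = Δω/Δt = (77.4 − 3.13)/13.3 = 5.584 rad/s².
The required torque is τ = Iα = (4.759)(5.584) = 26.57 N·m.
A tangential force at the equator gives τ = FR, so F = τ/R = 26.57/0.519 = 51.20 N.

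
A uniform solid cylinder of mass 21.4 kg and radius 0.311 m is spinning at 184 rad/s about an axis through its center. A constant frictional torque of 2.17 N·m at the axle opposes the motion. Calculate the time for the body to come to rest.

t ≈ 87.8 s

I = ½MR² = (1/2)(21.4)(0.311)² = 1.035 kg·m².
The net torque has magnitude 2.17 N·m, opposing ω.
|α| = τ/I = 2.170/1.035 = 2.097 rad/s² (deceleration).
0 = ω₀ − |α|t ⇒ t = ω₀/|α| = 184/2.097 = 87.75 s.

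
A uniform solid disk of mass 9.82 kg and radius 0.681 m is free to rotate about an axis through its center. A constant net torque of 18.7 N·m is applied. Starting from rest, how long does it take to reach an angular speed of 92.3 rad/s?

I = ½MR² = (1/2)(9.82)(0.681)² = 2.277 kg·m².
α = τ/I = 18.7/2.277 = 8.212 rad/s².
ω = αt ⇒ t = ω/α = 92.3/8.212 = 11.24 s.

t ≈ 11.2 s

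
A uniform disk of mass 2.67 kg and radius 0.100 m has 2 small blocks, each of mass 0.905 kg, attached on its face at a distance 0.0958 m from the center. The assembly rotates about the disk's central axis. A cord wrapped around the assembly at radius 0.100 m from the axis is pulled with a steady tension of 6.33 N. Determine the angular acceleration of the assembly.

α ≈ 21.1 rad/s²

I_disk = ½MR² = ½(2.67)(0.100)² = 0.01335 kg·m².
I_blocks = 2·m·r² = 2(0.905)(0.0958)² = 0.01661 kg·m².
Total I = 0.02996 kg·m².
τ = F r = (6.33)(0.100) = 0.6330 N·m.
α = τ/I = 0.6330/0.02996 = 21.13 rad/s².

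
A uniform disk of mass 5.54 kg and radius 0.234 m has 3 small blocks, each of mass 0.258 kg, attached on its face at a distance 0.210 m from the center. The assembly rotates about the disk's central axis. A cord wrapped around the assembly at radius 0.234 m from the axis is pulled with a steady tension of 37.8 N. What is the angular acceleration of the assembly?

α ≈ 47.6 rad/s²

I_disk = ½MR² = ½(5.54)(0.234)² = 0.1517 kg·m².
I_blocks = 3·m·r² = 3(0.258)(0.210)² = 0.03413 kg·m².
Total I = 0.1858 kg·m².
τ = F r = (37.8)(0.234) = 8.845 N·m.
α = τ/I = 8.845/0.1858 = 47.60 rad/s².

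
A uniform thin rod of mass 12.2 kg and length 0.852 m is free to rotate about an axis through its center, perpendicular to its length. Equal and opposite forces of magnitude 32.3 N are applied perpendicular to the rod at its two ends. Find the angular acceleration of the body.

α ≈ 37.3 rad/s²

I = (1/12)ML² = (1/12)(12.2)(0.852)² = 0.7380 kg·m².
The couple gives τ = F·(L/2) + F·(L/2) = F L = (32.3)(0.852) = 27.52 N·m.
Newton's second law for rotation, τ = Iα, gives α = τ/I = 27.52/0.7380 = 37.29 rad/s².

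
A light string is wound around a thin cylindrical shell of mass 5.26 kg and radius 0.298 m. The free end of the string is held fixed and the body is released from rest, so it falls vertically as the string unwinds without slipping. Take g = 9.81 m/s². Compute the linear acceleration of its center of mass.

Translation: Mg − T = Ma. Rotation about the center: TR = Iα with I = MR².
With a = αR: T = (I/R²)a = M a, so Mg = (1 + 1.000)Ma.
a = g/(1 + 1.000) = 9.81/2.000 = 4.905 m/s².

a ≈ 4.91 m/s²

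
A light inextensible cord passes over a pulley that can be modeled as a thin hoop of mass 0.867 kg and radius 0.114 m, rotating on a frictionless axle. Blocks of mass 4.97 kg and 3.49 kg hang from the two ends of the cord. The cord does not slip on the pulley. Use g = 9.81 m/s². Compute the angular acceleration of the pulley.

α ≈ 13.7 rad/s²

I = MR² = (0.867)(0.114)² = 0.01127 kg·m².
Heavier block: m₁g − T₁ = m₁a. Lighter block: T₂ − m₂g = m₂a.
Pulley: (T₁ − T₂)R = Iα = I(a/R), so T₁ − T₂ = (I/R²)a = 1·M_p a = 0.8670·a.
Adding the three: (m₁ − m₂)g = (m₁ + m₂ + 0.8670)a, so a = (4.97 − 3.49)(9.81)/(4.97 + 3.49 + 0.8670) = 1.557 m/s².
α = a/R = 1.557/0.114 = 13.65 rad/s².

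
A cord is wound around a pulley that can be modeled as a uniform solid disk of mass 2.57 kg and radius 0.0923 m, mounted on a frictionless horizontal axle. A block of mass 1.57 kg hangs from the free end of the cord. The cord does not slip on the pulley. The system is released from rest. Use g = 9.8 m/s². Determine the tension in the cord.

I = ½MR² = (1/2)(2.57)(0.0923)² = 0.01095 kg·m².
Block: mg − T = ma. Pulley: TR = Iα. No-slip: a = αR, so T = (I/R²)a = 1.285·a.
Then mg = (m + 1.285)a, so a = (1.57)(9.8)/(1.57 + 1.285) = 5.389 m/s².
T = 1.285·a = 6.925 N.

T ≈ 6.93 N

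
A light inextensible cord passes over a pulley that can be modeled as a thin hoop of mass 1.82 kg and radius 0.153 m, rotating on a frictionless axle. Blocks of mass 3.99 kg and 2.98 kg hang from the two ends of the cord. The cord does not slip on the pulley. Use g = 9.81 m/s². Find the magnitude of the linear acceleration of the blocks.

I = MR² = (1.82)(0.153)² = 0.04260 kg·m².
Heavier block: m₁g − T₁ = m₁a. Lighter block: T₂ − m₂g = m₂a.
Pulley: (T₁ − T₂)R = Iα = I(a/R), so T₁ − T₂ = (I/R²)a = 1·M_p a = 1.820·a.
Adding the three: (m₁ − m₂)g = (m₁ + m₂ + 1.820)a, so a = (3.99 − 2.98)(9.81)/(3.99 + 2.98 + 1.820) = 1.127 m/s².

a ≈ 1.13 m/s²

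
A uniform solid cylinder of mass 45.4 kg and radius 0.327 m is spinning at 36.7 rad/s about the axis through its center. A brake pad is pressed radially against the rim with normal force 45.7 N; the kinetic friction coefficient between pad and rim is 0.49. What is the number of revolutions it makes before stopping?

I = ½MR² = (1/2)(45.4)(0.327)² = 2.427 kg·m².
Friction force f = μN = (0.49)(45.7) = 22.39 N at the rim; torque magnitude τ = fR = 7.323 N·m, opposing ω.
|α| = τ/I = 7.323/2.427 = 3.017 rad/s² (deceleration).
ω² = ω₀² − 2|α|θ with ω = 0 ⇒ θ = ω₀²/(2|α|) = 223.2 rad = 35.53 rev.

≈ 35.5 revolutions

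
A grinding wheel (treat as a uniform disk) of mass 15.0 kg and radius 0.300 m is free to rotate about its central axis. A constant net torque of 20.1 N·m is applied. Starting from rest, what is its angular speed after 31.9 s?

I = ½MR² = (1/2)(15.0)(0.300)² = 0.6750 kg·m².
α = τ/I = 20.1/0.6750 = 29.78 rad/s².
ω = ω₀ + αt = 0 + (29.78)(31.9) = 949.9 rad/s.

ω ≈ 950 rad/s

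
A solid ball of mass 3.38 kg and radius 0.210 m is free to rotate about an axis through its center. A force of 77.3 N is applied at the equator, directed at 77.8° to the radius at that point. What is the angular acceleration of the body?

α ≈ 266 rad/s²

I = (2/5)MR² = (2/5)(3.38)(0.210)² = 0.05962 kg·m².
Only the tangential component produces torque: τ = F R sinθ = (77.3)(0.210) sin 77.8° = 15.87 N·m.
Newton's second law for rotation, τ = Iα, gives α = τ/I = 15.87/0.05962 = 266.1 rad/s².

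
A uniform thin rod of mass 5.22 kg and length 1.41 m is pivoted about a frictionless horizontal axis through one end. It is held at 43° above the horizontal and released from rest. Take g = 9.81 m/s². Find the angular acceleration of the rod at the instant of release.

About the pivot, I = (1/3)ML² = (1/3)(5.22)(1.41)² = 3.459 kg·m².
The weight acts at the center, a distance L/2 = 0.7050 m from the pivot; τ = Mg(L/2) cos 43° = 26.40 N·m.
α = τ/I = 26.40/3.459 = 7.633 rad/s².
(Equivalently α = (3g/(2L)) cos 43° = 7.633 rad/s².)

α ≈ 7.63 rad/s²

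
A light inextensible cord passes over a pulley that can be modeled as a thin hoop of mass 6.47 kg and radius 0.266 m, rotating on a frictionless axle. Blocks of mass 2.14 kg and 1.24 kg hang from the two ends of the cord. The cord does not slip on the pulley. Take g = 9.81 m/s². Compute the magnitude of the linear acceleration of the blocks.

I = MR² = (6.47)(0.266)² = 0.4578 kg·m².
Heavier block: m₁g − T₁ = m₁a. Lighter block: T₂ − m₂g = m₂a.
Pulley: (T₁ − T₂)R = Iα = I(a/R), so T₁ − T₂ = (I/R²)a = 1·M_p a = 6.470·a.
Adding the three: (m₁ − m₂)g = (m₁ + m₂ + 6.470)a, so a = (2.14 − 1.24)(9.81)/(2.14 + 1.24 + 6.470) = 0.8963 m/s².

a ≈ 0.896 m/s²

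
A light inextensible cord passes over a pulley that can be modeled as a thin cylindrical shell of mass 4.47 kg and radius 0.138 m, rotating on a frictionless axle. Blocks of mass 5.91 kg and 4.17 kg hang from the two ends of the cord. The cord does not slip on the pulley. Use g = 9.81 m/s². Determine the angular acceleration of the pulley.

I = MR² = (4.47)(0.138)² = 0.08513 kg·m².
Heavier block: m₁g − T₁ = m₁a. Lighter block: T₂ − m₂g = m₂a.
Pulley: (T₁ − T₂)R = Iα = I(a/R), so T₁ − T₂ = (I/R²)a = 1·M_p a = 4.470·a.
Adding the three: (m₁ − m₂)g = (m₁ + m₂ + 4.470)a, so a = (5.91 − 4.17)(9.81)/(5.91 + 4.17 + 4.470) = 1.173 m/s².
α = a/R = 1.173/0.138 = 8.501 rad/s².

α ≈ 8.50 rad/s²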